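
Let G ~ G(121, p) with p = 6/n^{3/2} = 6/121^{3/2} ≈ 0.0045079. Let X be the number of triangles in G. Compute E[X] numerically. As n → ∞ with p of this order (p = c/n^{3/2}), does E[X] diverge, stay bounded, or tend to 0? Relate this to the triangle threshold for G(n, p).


Number of potential triangles: C(121, 3) = 287980.
Each occurs with probability p³ ≈ (0.0045079)³ ≈ 9.1605086e-08.
By linearity: E[X] = C(121, 3)·p³ ≈ 287980 · 9.1605086e-08 ≈ 0.02638.
Since α = 3/2 > 1, p = c/n^{3/2} = o(1/n) is below the triangle threshold p ~ 1/n. Asymptotically E[X] ~ (c³/6)·n^{3(1−α)} = (6³/6)·n^{-1.5} → 0, so by Markov's inequality G has no triangles w.h.p.

E[X] ≈ 0.02638; in regime p = Θ(1/n^{3/2}) E[X] tends to 0 (below the triangle threshold p ~ 1/n).


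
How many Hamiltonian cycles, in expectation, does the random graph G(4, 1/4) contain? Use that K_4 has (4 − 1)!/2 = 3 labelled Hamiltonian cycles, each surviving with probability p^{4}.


K_4 has (4 − 1)!/2 = 3 labelled Hamiltonian cycles.
For each such Hamiltonian cycle H, let X_H = 1 if all 4 edges of H are present in G. Then P[X_H = 1] = p^{4} = (1/4)^{4} = 1/256.
By linearity: E[X] = Σ_H E[X_H] = 3 · p^{4} = 3 · 1/256 = 3/256.
Numerically: E[X] ≈ 0.0117188.

E[X] = 3 · (1/4)^{4} = 3/256 ≈ 0.0117188.


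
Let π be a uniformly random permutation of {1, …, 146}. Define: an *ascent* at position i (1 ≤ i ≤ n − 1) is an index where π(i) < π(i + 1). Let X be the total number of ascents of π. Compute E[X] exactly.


Write X = Σ X_I over i = 1, …, 145, with X_I the indicator of one ascent.
There are 145 indicators.
For each fixed i, the pair (π(i), π(i+1)) is a uniformly random ordered pair of distinct values from {1, …, 146}; by symmetry P[π(i) < π(i+1)] = 1/2.
By linearity: E[X] = 145 · (1/2) = (146 − 1) · (1/2) = 145/2 ≈ 72.5000.

E[X] = 145/2 = 72.5000.


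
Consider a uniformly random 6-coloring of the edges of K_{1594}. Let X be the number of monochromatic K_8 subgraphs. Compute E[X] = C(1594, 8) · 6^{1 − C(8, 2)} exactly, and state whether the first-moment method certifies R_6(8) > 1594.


E[X] = C(1594, 8) · 6^{1 − 28} = 1015652773590544255167 · 6^{−27} = 1015652773590544255167/1023490369077469249536.
As a reduced fraction: E[X] = 37616769392242379821/37907050706572935168 ≈ 0.992342.
Is E[X] < 1? YES.
Since E[X] < 1, there exists a 6-coloring of K_{1594} with no monochromatic K_8; hence R_6(8) > 1594.

E[X] = 37616769392242379821/37907050706572935168 ≈ 0.992342; E[X] < 1, so R_6(8) > 1594.


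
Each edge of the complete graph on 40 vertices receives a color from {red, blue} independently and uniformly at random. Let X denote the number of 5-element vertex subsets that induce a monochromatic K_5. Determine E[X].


Let X = Σ_S X_S over the C(40, 5) = 658008 subsets S of size 5, where X_S = 1 if the K_5 on S is monochromatic.
For a fixed S, the K_5 on S has C(5, 2) = 10 edges. P[all 10 edges red] = (1/2)^10, and likewise for blue, so P[monochromatic] = 2·(1/2)^10 = 2^{1 − 10} = 1/512.
Summing: E[X] = C(40, 5) · 2^{1 − 10} = 658008 · 1/512 = 82251/64.
Numerically: E[X] ≈ 1285.1719.

E[X] = C(40,5)·2^(1−C(5,2)) = 82251/64 ≈ 1285.1719.


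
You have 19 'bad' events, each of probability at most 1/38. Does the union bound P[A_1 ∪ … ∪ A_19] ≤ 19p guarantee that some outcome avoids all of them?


Union bound: P[∪_{i=1}^{19} A_i] ≤ Σ_i P[A_i] ≤ 19·p = 19·(1/38) = 1/2.
Numerically: 1/2 ≈ 0.500.
Is 1/2 < 1? YES.
Since P[∪ A_i] ≤ 1/2 < 1, the complement has P[∩ A_i^c] ≥ 1 − 1/2 = 1/2 > 0, so some outcome avoids every A_i.

19·p = 1/2 ≈ 0.500; existence CERTIFIED by the union bound.


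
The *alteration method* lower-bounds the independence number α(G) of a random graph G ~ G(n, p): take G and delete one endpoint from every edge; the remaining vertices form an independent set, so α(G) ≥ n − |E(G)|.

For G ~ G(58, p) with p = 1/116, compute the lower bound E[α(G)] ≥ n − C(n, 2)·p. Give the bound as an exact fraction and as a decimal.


E[|E(G)|] = C(58, 2)·p = 1653 · (1/116) = 57/4.
E[α(G)] ≥ n − E[|E(G)|] = 58 − 57/4 = 175/4.
Numerically: ≈ 43.750000.
(This is only a lower bound; the true E[α(G)] may be larger.)

E[α(G)] ≥ 175/4 ≈ 43.750000.


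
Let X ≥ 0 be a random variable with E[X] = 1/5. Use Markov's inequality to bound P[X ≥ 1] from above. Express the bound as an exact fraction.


μ = E[X] = 1/5, a = 1.
Markov: P[X ≥ 1] ≤ μ/a = (1/5)/1 = 1/5.
Numerically: ≈ 0.200.
(Since a = 1 > μ = 0.200, the bound 1/5 is < 1 and informative.)

P[X ≥ 1] ≤ 1/5 ≈ 0.200.


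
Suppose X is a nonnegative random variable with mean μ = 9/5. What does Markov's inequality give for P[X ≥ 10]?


μ = E[X] = 9/5, a = 10.
Markov: P[X ≥ 10] ≤ μ/a = (9/5)/10 = 9/50.
Numerically: ≈ 0.180.
(Since a = 10 > μ = 1.800, the bound 9/50 is < 1 and informative.)

P[X ≥ 10] ≤ 9/50 ≈ 0.180.


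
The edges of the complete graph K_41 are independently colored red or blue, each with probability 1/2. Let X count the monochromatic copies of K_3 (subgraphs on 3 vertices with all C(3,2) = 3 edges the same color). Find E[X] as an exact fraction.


Let X = Σ_S X_S over the C(41, 3) = 10660 subsets S of size 3, where X_S = 1 if the K_3 on S is monochromatic.
For a fixed S, the K_3 on S has C(3, 2) = 3 edges. P[all 3 edges red] = (1/2)^3, and likewise for blue, so P[monochromatic] = 2·(1/2)^3 = 2^{1 − 3} = 1/4.
By linearity of expectation: E[X] = C(41, 3) · 2^{1 − 3} = 10660 · 1/4 = 2665.
Numerically: E[X] ≈ 2665.000000.

E[X] = C(41,3)·2^(1−C(3,2)) = 2665 ≈ 2665.000000.


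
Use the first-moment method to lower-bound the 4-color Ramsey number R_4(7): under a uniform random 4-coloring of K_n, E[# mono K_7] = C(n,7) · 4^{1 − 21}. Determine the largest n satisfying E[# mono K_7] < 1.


We need C(n, 7) · 4^{1 − 21} < 1, i.e. C(n, 7) < 4^{21 − 1} = 1099511627776.
Check values of n near the boundary:
  n = 178: C(178, 7) = 996867063280; 996867063280 < 1099511627776? YES
  n = 179: C(179, 7) = 1037437234460; 1037437234460 < 1099511627776? YES
  n = 180: C(180, 7) = 1079414463600; 1079414463600 < 1099511627776? YES
  n = 181: C(181, 7) = 1122839183400; 1122839183400 < 1099511627776? NO
  n = 182: C(182, 7) = 1167752750736; 1167752750736 < 1099511627776? NO
The largest n with C(n, 7) < 1099511627776 is n = 180 (where E[X] = 67463403975/68719476736 ≈ 0.9817). Hence R_4(7) > 180, i.e. R_4(7) ≥ 181.

Largest n = 180; hence R_4(7) > 180.


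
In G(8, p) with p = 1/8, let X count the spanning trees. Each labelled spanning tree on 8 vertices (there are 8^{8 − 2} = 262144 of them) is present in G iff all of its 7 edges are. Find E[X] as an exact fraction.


K_8 has 8^{8 − 2} = 262144 labelled spanning trees.
For each such spanning tree H, let X_H = 1 if all 7 edges of H are present in G. Then P[X_H = 1] = p^{7} = (1/8)^{7} = 1/2097152.
By linearity of expectation: E[X] = Σ_H E[X_H] = 262144 · p^{7} = 262144 · 1/2097152 = 1/8.
Numerically: E[X] ≈ 0.125.

E[X] = 262144 · (1/8)^{7} = 1/8 ≈ 0.125.


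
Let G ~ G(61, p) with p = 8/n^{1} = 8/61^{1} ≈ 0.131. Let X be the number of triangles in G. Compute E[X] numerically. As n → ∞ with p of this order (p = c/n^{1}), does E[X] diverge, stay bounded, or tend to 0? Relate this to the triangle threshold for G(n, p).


Number of potential triangles: C(61, 3) = 35990.
Each occurs with probability p³ ≈ (0.131)³ ≈ 2.25570e-03.
By linearity: E[X] = C(61, 3)·p³ ≈ 35990 · 2.25570e-03 ≈ 81.182.
Here α = 1, so p = 8/n is exactly at the triangle threshold p ~ 1/n. Asymptotically E[X] → c³/6 = 8³/6 = 256/3 ≈ 85.333, a bounded constant. In this regime the triangle count is asymptotically Poisson(c³/6).

E[X] ≈ 81.182; in regime p = Θ(1/n^{1}) E[X] stays bounded (at the triangle threshold p ~ 1/n).


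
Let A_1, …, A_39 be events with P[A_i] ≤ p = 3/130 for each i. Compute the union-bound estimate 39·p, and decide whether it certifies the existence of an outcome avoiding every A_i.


Union bound: P[∪_{i=1}^{39} A_i] ≤ Σ_i P[A_i] ≤ 39·p = 39·(3/130) = 9/10.
Numerically: 9/10 ≈ 0.9000.
Is 9/10 < 1? YES.
Since P[∪ A_i] ≤ 9/10 < 1, the complement has P[∩ A_i^c] ≥ 1 − 9/10 = 1/10 > 0, so some outcome avoids every A_i.

39·p = 9/10 ≈ 0.9000; existence CERTIFIED by the union bound.


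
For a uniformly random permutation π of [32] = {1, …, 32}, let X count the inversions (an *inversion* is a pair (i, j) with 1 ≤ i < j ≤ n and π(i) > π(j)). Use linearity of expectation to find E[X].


Write X = Σ X_I over the C(32, 2) = 496 pairs i < j, with X_I the indicator of one inversion.
There are 496 indicators.
For each fixed pair i < j, the values π(i) and π(j) are two distinct elements of {1, …, 32} in uniformly random order; by symmetry P[π(i) > π(j)] = 1/2.
By linearity: E[X] = 496 · (1/2) = C(32, 2) · (1/2) = 496/2 = 248 ≈ 248.000.

E[X] = 248 = 248.000.


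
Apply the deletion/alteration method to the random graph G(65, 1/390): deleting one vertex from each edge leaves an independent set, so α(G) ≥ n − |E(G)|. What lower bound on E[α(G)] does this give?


E[|E(G)|] = C(65, 2)·p = 2080 · (1/390) = 16/3.
E[α(G)] ≥ n − E[|E(G)|] = 65 − 16/3 = 179/3.
Numerically: ≈ 59.66667.
(This is only a lower bound; the true E[α(G)] may be larger.)

E[α(G)] ≥ 179/3 ≈ 59.66667.


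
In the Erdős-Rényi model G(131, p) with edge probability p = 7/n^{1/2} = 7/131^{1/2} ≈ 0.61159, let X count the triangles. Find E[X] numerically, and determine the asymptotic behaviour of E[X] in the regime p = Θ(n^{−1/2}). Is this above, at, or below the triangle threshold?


Number of potential triangles: C(131, 3) = 366145.
Each occurs with probability p³ ≈ (0.61159)³ ≈ 2.2876373e-01.
By linearity: E[X] = C(131, 3)·p³ ≈ 366145 · 2.2876373e-01 ≈ 83760.69736.
Since α = 1/2 < 1, p = c/n^{1/2} ≫ 1/n is above the triangle threshold p ~ 1/n. Asymptotically E[X] ~ (c³/6)·n^{3(1−α)} = (7³/6)·n^{1.5} → ∞; triangles are abundant w.h.p.

E[X] ≈ 83760.69736; in regime p = Θ(1/n^{1/2}) E[X] diverges (above the triangle threshold p ~ 1/n).


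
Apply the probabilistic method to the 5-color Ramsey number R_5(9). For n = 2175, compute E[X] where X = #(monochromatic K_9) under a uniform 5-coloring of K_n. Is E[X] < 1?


E[X] = C(2175, 9) · 5^{1 − 36} = 2952382442121838483046575 · 5^{−35} = 2952382442121838483046575/2910383045673370361328125.
As a reduced fraction: E[X] = 118095297684873539321863/116415321826934814453125 ≈ 1.0144.
Is E[X] < 1? NO.
Since E[X] ≥ 1, the first-moment bound is inconclusive at n = 2175; it does NOT by itself certify R_5(9) > 2175.

E[X] = 118095297684873539321863/116415321826934814453125 ≈ 1.0144; E[X] ≥ 1; first-moment method inconclusive here.


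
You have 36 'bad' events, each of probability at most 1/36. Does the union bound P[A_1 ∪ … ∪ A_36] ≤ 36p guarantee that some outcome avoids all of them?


Union bound: P[∪_{i=1}^{36} A_i] ≤ Σ_i P[A_i] ≤ 36·p = 36·(1/36) = 1.
Numerically: 1 ≈ 1.0000.
Is 1 < 1? NO.
Since the bound 1 is ≥ 1, the union bound is uninformative here; it does NOT by itself certify existence.

36·p = 1 ≈ 1.0000; existence NOT certified by the union bound.


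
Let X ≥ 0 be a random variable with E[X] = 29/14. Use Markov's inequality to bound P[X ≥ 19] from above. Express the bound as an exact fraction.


μ = E[X] = 29/14, a = 19.
Markov: P[X ≥ 19] ≤ μ/a = (29/14)/19 = 29/266.
Numerically: ≈ 0.10902.
(Since a = 19 > μ = 2.07143, the bound 29/266 is < 1 and informative.)

P[X ≥ 19] ≤ 29/266 ≈ 0.10902.


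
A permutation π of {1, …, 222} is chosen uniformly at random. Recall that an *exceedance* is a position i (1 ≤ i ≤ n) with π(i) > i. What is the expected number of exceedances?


Write X = Σ_{i=1}^{222} X_i, where X_i = 1_{π(i) > i}.
For each fixed i, π(i) is uniform over {1, …, 222} (marginal of a uniform permutation), so P[π(i) > i] = (n − i)/n. Summing: Σ_{i=1}^{222} (n − i)/n = (0 + 1 + … + 221)/222 = 222(222 − 1)/(2·222) = (222 − 1)/2.
Hence E[X] = Σ_{i=1}^{222} (222 − i)/222 = 221/2 ≈ 110.50000.

E[X] = 221/2 = 110.50000.


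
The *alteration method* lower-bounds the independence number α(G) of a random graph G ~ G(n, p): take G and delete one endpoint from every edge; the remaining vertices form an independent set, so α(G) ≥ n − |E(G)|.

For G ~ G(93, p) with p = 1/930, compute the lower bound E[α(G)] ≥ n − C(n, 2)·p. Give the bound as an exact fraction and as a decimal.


E[|E(G)|] = C(93, 2)·p = 4278 · (1/930) = 23/5.
E[α(G)] ≥ n − E[|E(G)|] = 93 − 23/5 = 442/5.
Numerically: ≈ 88.400000.
(This is only a lower bound; the true E[α(G)] may be larger.)

E[α(G)] ≥ 442/5 ≈ 88.400000.


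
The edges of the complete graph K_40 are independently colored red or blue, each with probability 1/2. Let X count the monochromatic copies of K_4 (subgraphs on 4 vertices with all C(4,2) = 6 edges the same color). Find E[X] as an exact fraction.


Let X = Σ_S X_S over the C(40, 4) = 91390 subsets S of size 4, where X_S = 1 if the K_4 on S is monochromatic.
For a fixed S, the K_4 on S has C(4, 2) = 6 edges. P[all 6 edges red] = (1/2)^6, and likewise for blue, so P[monochromatic] = 2·(1/2)^6 = 2^{1 − 6} = 1/32.
By linearity: E[X] = C(40, 4) · 2^{1 − 6} = 91390 · 1/32 = 45695/16.
Numerically: E[X] ≈ 2855.93750.

E[X] = C(40,4)·2^(1−C(4,2)) = 45695/16 ≈ 2855.93750.


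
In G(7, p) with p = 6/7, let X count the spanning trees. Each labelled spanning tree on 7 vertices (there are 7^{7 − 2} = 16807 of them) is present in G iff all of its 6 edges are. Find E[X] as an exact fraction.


K_7 has 7^{7 − 2} = 16807 labelled spanning trees.
For each such spanning tree H, let X_H = 1 if all 6 edges of H are present in G. Then P[X_H = 1] = p^{6} = (6/7)^{6} = 46656/117649.
Summing the indicators: E[X] = Σ_H E[X_H] = 16807 · p^{6} = 16807 · 46656/117649 = 46656/7.
Numerically: E[X] ≈ 6.67e+03.

E[X] = 16807 · (6/7)^{6} = 46656/7 ≈ 6.67e+03.


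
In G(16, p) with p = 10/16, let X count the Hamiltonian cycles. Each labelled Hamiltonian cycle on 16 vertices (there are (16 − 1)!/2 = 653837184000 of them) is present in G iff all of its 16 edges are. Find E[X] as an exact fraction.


K_16 has (16 − 1)!/2 = 653837184000 labelled Hamiltonian cycles.
For each such Hamiltonian cycle H, let X_H = 1 if all 16 edges of H are present in G. Then P[X_H = 1] = p^{16} = (5/8)^{16} = 152587890625/281474976710656.
By linearity of expectation: E[X] = Σ_H E[X_H] = 653837184000 · p^{16} = 653837184000 · 152587890625/281474976710656 = 97429332733154296875/274877906944.
Numerically: E[X] ≈ 3.54446e+08.

E[X] = 653837184000 · (5/8)^{16} = 97429332733154296875/274877906944 ≈ 3.54446e+08.


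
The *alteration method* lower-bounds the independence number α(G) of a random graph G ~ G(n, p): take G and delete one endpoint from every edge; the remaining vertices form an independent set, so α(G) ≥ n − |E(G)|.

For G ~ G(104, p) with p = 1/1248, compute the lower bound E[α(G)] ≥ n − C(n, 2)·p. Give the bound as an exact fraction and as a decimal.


E[|E(G)|] = C(104, 2)·p = 5356 · (1/1248) = 103/24.
E[α(G)] ≥ n − E[|E(G)|] = 104 − 103/24 = 2393/24.
Numerically: ≈ 99.708333.
(This is only a lower bound; the true E[α(G)] may be larger.)

E[α(G)] ≥ 2393/24 ≈ 99.708333.


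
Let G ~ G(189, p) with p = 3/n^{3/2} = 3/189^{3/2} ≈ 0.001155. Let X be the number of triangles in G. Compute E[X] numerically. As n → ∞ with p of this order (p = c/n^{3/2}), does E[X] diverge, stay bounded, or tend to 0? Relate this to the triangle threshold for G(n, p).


Number of potential triangles: C(189, 3) = 1107414.
Each occurs with probability p³ ≈ (0.001155)³ ≈ 1.539167e-09.
By linearity: E[X] = C(189, 3)·p³ ≈ 1107414 · 1.539167e-09 ≈ 0.0017.
Since α = 3/2 > 1, p = c/n^{3/2} = o(1/n) is below the triangle threshold p ~ 1/n. Asymptotically E[X] ~ (c³/6)·n^{3(1−α)} = (3³/6)·n^{-1.5} → 0, so by Markov's inequality G has no triangles w.h.p.

E[X] ≈ 0.0017; in regime p = Θ(1/n^{3/2}) E[X] tends to 0 (below the triangle threshold p ~ 1/n).


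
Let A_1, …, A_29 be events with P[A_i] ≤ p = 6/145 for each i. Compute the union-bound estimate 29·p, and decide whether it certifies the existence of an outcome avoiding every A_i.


Union bound: P[∪_{i=1}^{29} A_i] ≤ Σ_i P[A_i] ≤ 29·p = 29·(6/145) = 6/5.
Numerically: 6/5 ≈ 1.2000.
Is 6/5 < 1? NO.
Since the bound 6/5 is ≥ 1, the union bound is uninformative here; it does NOT by itself certify existence.

29·p = 6/5 ≈ 1.2000; existence NOT certified by the union bound.


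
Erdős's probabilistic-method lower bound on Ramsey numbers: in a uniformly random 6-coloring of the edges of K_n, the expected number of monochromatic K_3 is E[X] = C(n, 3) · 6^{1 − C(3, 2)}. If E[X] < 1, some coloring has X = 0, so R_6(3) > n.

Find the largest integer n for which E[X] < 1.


We need C(n, 3) · 6^{1 − 3} < 1, i.e. C(n, 3) < 6^{3 − 1} = 36.
Check values of n near the boundary:
  n = 6: C(6, 3) = 20; 20 < 36? YES
  n = 7: C(7, 3) = 35; 35 < 36? YES
  n = 8: C(8, 3) = 56; 56 < 36? NO
  n = 9: C(9, 3) = 84; 84 < 36? NO
The largest n with C(n, 3) < 36 is n = 7 (where E[X] = 35/36 ≈ 0.9722). Hence R_6(3) > 7, i.e. R_6(3) ≥ 8.

Largest n = 7; hence R_6(3) > 7.


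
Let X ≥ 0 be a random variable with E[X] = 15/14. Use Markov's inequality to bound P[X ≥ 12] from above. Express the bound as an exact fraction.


μ = E[X] = 15/14, a = 12.
Markov: P[X ≥ 12] ≤ μ/a = (15/14)/12 = 5/56.
Numerically: ≈ 0.0893.
(Since a = 12 > μ = 1.0714, the bound 5/56 is < 1 and informative.)

P[X ≥ 12] ≤ 5/56 ≈ 0.0893.


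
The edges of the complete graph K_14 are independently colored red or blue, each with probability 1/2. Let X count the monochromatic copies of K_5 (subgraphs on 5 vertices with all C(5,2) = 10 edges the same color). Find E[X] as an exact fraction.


Let X = Σ_S X_S over the C(14, 5) = 2002 subsets S of size 5, where X_S = 1 if the K_5 on S is monochromatic.
For a fixed S, the K_5 on S has C(5, 2) = 10 edges. P[all 10 edges red] = (1/2)^10, and likewise for blue, so P[monochromatic] = 2·(1/2)^10 = 2^{1 − 10} = 1/512.
By linearity of expectation: E[X] = C(14, 5) · 2^{1 − 10} = 2002 · 1/512 = 1001/256.
Numerically: E[X] ≈ 3.91016.

E[X] = C(14,5)·2^(1−C(5,2)) = 1001/256 ≈ 3.91016.


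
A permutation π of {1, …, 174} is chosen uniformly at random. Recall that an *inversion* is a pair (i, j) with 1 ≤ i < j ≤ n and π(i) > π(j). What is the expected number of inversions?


Write X = Σ X_I over the C(174, 2) = 15051 pairs i < j, with X_I the indicator of one inversion.
There are 15051 indicators.
For each fixed pair i < j, the values π(i) and π(j) are two distinct elements of {1, …, 174} in uniformly random order; by symmetry P[π(i) > π(j)] = 1/2.
By linearity: E[X] = 15051 · (1/2) = C(174, 2) · (1/2) = 15051/2 = 15051/2 ≈ 7525.500.

E[X] = 15051/2 = 7525.500.


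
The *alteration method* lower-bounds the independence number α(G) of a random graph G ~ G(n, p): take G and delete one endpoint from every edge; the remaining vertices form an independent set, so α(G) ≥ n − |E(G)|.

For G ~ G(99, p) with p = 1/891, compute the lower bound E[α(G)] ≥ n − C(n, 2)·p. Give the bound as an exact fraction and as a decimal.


E[|E(G)|] = C(99, 2)·p = 4851 · (1/891) = 49/9.
E[α(G)] ≥ n − E[|E(G)|] = 99 − 49/9 = 842/9.
Numerically: ≈ 93.555556.
(This is only a lower bound; the true E[α(G)] may be larger.)

E[α(G)] ≥ 842/9 ≈ 93.555556.


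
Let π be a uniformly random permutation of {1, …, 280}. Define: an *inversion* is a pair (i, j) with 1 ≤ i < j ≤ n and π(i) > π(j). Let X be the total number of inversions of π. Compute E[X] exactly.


Write X = Σ X_I over the C(280, 2) = 39060 pairs i < j, with X_I the indicator of one inversion.
There are 39060 indicators.
For each fixed pair i < j, the values π(i) and π(j) are two distinct elements of {1, …, 280} in uniformly random order; by symmetry P[π(i) > π(j)] = 1/2.
By linearity: E[X] = 39060 · (1/2) = C(280, 2) · (1/2) = 39060/2 = 19530 ≈ 19530.00000.

E[X] = 19530 = 19530.00000.


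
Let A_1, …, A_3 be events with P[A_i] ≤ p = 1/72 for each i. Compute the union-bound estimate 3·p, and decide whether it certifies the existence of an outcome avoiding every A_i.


Union bound: P[∪_{i=1}^{3} A_i] ≤ Σ_i P[A_i] ≤ 3·p = 3·(1/72) = 1/24.
Numerically: 1/24 ≈ 0.041667.
Is 1/24 < 1? YES.
Since P[∪ A_i] ≤ 1/24 < 1, the complement has P[∩ A_i^c] ≥ 1 − 1/24 = 23/24 > 0, so some outcome avoids every A_i.

3·p = 1/24 ≈ 0.041667; existence CERTIFIED by the union bound.


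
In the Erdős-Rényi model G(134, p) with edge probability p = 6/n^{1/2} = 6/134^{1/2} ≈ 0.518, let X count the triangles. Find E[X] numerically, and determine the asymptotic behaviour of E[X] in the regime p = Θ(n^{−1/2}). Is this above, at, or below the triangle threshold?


Number of potential triangles: C(134, 3) = 392084.
Each occurs with probability p³ ≈ (0.518)³ ≈ 1.39250e-01.
By linearity: E[X] = C(134, 3)·p³ ≈ 392084 · 1.39250e-01 ≈ 54597.867.
Since α = 1/2 < 1, p = c/n^{1/2} ≫ 1/n is above the triangle threshold p ~ 1/n. Asymptotically E[X] ~ (c³/6)·n^{3(1−α)} = (6³/6)·n^{1.5} → ∞; triangles are abundant w.h.p.

E[X] ≈ 54597.867; in regime p = Θ(1/n^{1/2}) E[X] diverges (above the triangle threshold p ~ 1/n).


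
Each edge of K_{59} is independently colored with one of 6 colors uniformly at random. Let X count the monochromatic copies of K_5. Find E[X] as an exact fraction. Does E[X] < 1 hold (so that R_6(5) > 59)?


E[X] = C(59, 5) · 6^{1 − 10} = 5006386 · 6^{−9} = 5006386/10077696.
As a reduced fraction: E[X] = 2503193/5038848 ≈ 0.496779.
Is E[X] < 1? YES.
Since E[X] < 1, there exists a 6-coloring of K_{59} with no monochromatic K_5; hence R_6(5) > 59.

E[X] = 2503193/5038848 ≈ 0.496779; E[X] < 1, so R_6(5) > 59.


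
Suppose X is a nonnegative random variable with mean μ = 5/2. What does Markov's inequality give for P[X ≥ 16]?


μ = E[X] = 5/2, a = 16.
Markov: P[X ≥ 16] ≤ μ/a = (5/2)/16 = 5/32.
Numerically: ≈ 0.1562.
(Since a = 16 > μ = 2.5000, the bound 5/32 is < 1 and informative.)

P[X ≥ 16] ≤ 5/32 ≈ 0.1562.


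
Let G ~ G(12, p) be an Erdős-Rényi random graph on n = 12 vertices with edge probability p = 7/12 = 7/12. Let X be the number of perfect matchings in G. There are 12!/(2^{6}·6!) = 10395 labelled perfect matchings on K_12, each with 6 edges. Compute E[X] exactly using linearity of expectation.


K_12 has 12!/(2^{6}·6!) = 10395 labelled perfect matchings.
For each such perfect matching H, let X_H = 1 if all 6 edges of H are present in G. Then P[X_H = 1] = p^{6} = (7/12)^{6} = 117649/2985984.
By linearity of expectation: E[X] = Σ_H E[X_H] = 10395 · p^{6} = 10395 · 117649/2985984 = 45294865/110592.
Numerically: E[X] ≈ 409.567.

E[X] = 10395 · (7/12)^{6} = 45294865/110592 ≈ 409.567.


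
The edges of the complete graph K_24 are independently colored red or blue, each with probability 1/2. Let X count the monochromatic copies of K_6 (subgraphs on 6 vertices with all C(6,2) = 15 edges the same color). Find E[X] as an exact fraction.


Let X = Σ_S X_S over the C(24, 6) = 134596 subsets S of size 6, where X_S = 1 if the K_6 on S is monochromatic.
For a fixed S, the K_6 on S has C(6, 2) = 15 edges. P[all 15 edges red] = (1/2)^15, and likewise for blue, so P[monochromatic] = 2·(1/2)^15 = 2^{1 − 15} = 1/16384.
By linearity: E[X] = C(24, 6) · 2^{1 − 15} = 134596 · 1/16384 = 33649/4096.
Numerically: E[X] ≈ 8.215.

E[X] = C(24,6)·2^(1−C(6,2)) = 33649/4096 ≈ 8.215.


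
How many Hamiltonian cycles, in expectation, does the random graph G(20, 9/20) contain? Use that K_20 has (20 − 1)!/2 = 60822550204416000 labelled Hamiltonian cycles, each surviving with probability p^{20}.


K_20 has (20 − 1)!/2 = 60822550204416000 labelled Hamiltonian cycles.
For each such Hamiltonian cycle H, let X_H = 1 if all 20 edges of H are present in G. Then P[X_H = 1] = p^{20} = (9/20)^{20} = 12157665459056928801/104857600000000000000000000.
By linearity: E[X] = Σ_H E[X_H] = 60822550204416000 · p^{20} = 60822550204416000 · 12157665459056928801/104857600000000000000000000 = 180532279724605553545860280221/25600000000000000000.
Numerically: E[X] ≈ 7.05e+09.

E[X] = 60822550204416000 · (9/20)^{20} = 180532279724605553545860280221/25600000000000000000 ≈ 7.05e+09.


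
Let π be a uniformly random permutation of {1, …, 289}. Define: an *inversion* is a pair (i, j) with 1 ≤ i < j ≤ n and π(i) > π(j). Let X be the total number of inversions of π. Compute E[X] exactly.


Write X = Σ X_I over the C(289, 2) = 41616 pairs i < j, with X_I the indicator of one inversion.
There are 41616 indicators.
For each fixed pair i < j, the values π(i) and π(j) are two distinct elements of {1, …, 289} in uniformly random order; by symmetry P[π(i) > π(j)] = 1/2.
By linearity: E[X] = 41616 · (1/2) = C(289, 2) · (1/2) = 41616/2 = 20808 ≈ 20808.00000.

E[X] = 20808 = 20808.00000.


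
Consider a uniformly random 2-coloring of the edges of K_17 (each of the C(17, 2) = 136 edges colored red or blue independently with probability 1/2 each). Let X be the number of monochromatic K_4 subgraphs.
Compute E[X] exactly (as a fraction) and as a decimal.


Let X = Σ_S X_S over the C(17, 4) = 2380 subsets S of size 4, where X_S = 1 if the K_4 on S is monochromatic.
For a fixed S, the K_4 on S has C(4, 2) = 6 edges. P[all 6 edges red] = (1/2)^6, and likewise for blue, so P[monochromatic] = 2·(1/2)^6 = 2^{1 − 6} = 1/32.
By linearity of expectation: E[X] = C(17, 4) · 2^{1 − 6} = 2380 · 1/32 = 595/8.
Numerically: E[X] ≈ 74.3750.

E[X] = C(17,4)·2^(1−C(4,2)) = 595/8 ≈ 74.3750.


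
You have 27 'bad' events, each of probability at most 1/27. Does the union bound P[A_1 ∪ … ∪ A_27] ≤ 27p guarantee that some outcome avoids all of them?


Union bound: P[∪_{i=1}^{27} A_i] ≤ Σ_i P[A_i] ≤ 27·p = 27·(1/27) = 1.
Numerically: 1 ≈ 1.0000000.
Is 1 < 1? NO.
Since the bound 1 is ≥ 1, the union bound is uninformative here; it does NOT by itself certify existence.

27·p = 1 ≈ 1.0000000; existence NOT certified by the union bound.


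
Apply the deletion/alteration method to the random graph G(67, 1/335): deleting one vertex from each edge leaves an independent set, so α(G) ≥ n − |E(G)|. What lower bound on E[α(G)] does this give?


E[|E(G)|] = C(67, 2)·p = 2211 · (1/335) = 33/5.
E[α(G)] ≥ n − E[|E(G)|] = 67 − 33/5 = 302/5.
Numerically: ≈ 60.400000.
(This is only a lower bound; the true E[α(G)] may be larger.)

E[α(G)] ≥ 302/5 ≈ 60.400000.


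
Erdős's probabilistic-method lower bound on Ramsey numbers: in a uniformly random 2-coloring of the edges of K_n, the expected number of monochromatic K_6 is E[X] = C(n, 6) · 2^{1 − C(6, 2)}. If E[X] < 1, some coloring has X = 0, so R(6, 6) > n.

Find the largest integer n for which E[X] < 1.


We need C(n, 6) · 2^{1 − 15} < 1, i.e. C(n, 6) < 2^{15 − 1} = 16384.
Check values of n near the boundary:
  n = 12: C(12, 6) = 924; 924 < 16384? YES
  n = 13: C(13, 6) = 1716; 1716 < 16384? YES
  n = 14: C(14, 6) = 3003; 3003 < 16384? YES
  n = 15: C(15, 6) = 5005; 5005 < 16384? YES
  n = 16: C(16, 6) = 8008; 8008 < 16384? YES
  n = 17: C(17, 6) = 12376; 12376 < 16384? YES
  n = 18: C(18, 6) = 18564; 18564 < 16384? NO
The largest n with C(n, 6) < 16384 is n = 17 (where E[X] = 1547/2048 ≈ 0.7553711). Hence R(6, 6) > 17, i.e. R(6, 6) ≥ 18.

Largest n = 17; hence R(6, 6) > 17.


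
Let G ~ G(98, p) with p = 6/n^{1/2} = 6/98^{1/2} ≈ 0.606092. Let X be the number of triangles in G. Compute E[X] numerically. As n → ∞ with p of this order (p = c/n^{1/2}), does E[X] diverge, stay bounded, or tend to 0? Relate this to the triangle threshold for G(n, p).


Number of potential triangles: C(98, 3) = 152096.
Each occurs with probability p³ ≈ (0.606092)³ ≈ 2.22645867e-01.
By linearity: E[X] = C(98, 3)·p³ ≈ 152096 · 2.22645867e-01 ≈ 33863.545782.
Since α = 1/2 < 1, p = c/n^{1/2} ≫ 1/n is above the triangle threshold p ~ 1/n. Asymptotically E[X] ~ (c³/6)·n^{3(1−α)} = (6³/6)·n^{1.5} → ∞; triangles are abundant w.h.p.

E[X] ≈ 33863.545782; in regime p = Θ(1/n^{1/2}) E[X] diverges (above the triangle threshold p ~ 1/n).


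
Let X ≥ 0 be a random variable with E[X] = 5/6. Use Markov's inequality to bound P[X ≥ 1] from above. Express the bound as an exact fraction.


μ = E[X] = 5/6, a = 1.
Markov: P[X ≥ 1] ≤ μ/a = (5/6)/1 = 5/6.
Numerically: ≈ 0.833.
(Since a = 1 > μ = 0.833, the bound 5/6 is < 1 and informative.)

P[X ≥ 1] ≤ 5/6 ≈ 0.833.


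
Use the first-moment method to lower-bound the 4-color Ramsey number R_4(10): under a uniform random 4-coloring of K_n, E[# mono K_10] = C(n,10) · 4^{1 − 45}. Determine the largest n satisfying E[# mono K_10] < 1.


We need C(n, 10) · 4^{1 − 45} < 1, i.e. C(n, 10) < 4^{45 − 1} = 309485009821345068724781056.
Check values of n near the boundary:
  n = 2021: C(2021, 10) = 306347841644770462864800616; 306347841644770462864800616 < 309485009821345068724781056? YES
  n = 2022: C(2022, 10) = 307870445231474093395937796; 307870445231474093395937796 < 309485009821345068724781056? YES
  n = 2023: C(2023, 10) = 309399856285778485315440716; 309399856285778485315440716 < 309485009821345068724781056? YES
  n = 2024: C(2024, 10) = 310936101848269937576192656; 310936101848269937576192656 < 309485009821345068724781056? NO
  n = 2025: C(2025, 10) = 312479209053472269772600560; 312479209053472269772600560 < 309485009821345068724781056? NO
The largest n with C(n, 10) < 309485009821345068724781056 is n = 2023 (where E[X] = 77349964071444621328860179/77371252455336267181195264 ≈ 0.99972). Hence R_4(10) > 2023, i.e. R_4(10) ≥ 2024.

Largest n = 2023; hence R_4(10) > 2023.


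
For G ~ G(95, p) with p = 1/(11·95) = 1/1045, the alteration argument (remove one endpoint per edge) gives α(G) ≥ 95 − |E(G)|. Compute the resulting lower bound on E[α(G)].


E[|E(G)|] = C(95, 2)·p = 4465 · (1/1045) = 47/11.
E[α(G)] ≥ n − E[|E(G)|] = 95 − 47/11 = 998/11.
Numerically: ≈ 90.72727.
(This is only a lower bound; the true E[α(G)] may be larger.)

E[α(G)] ≥ 998/11 ≈ 90.72727.


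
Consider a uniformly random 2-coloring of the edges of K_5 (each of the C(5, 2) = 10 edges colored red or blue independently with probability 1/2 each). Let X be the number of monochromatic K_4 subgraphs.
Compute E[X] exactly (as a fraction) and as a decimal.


Let X = Σ_S X_S over the C(5, 4) = 5 subsets S of size 4, where X_S = 1 if the K_4 on S is monochromatic.
For a fixed S, the K_4 on S has C(4, 2) = 6 edges. P[all 6 edges red] = (1/2)^6, and likewise for blue, so P[monochromatic] = 2·(1/2)^6 = 2^{1 − 6} = 1/32.
Summing: E[X] = C(5, 4) · 2^{1 − 6} = 5 · 1/32 = 5/32.
Numerically: E[X] ≈ 0.15625.

E[X] = C(5,4)·2^(1−C(4,2)) = 5/32 ≈ 0.15625.


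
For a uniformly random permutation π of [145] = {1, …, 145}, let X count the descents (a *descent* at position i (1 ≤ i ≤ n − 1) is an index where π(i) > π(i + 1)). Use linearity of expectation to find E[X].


Write X = Σ X_I over i = 1, …, 144, with X_I the indicator of one descent.
There are 144 indicators.
For each fixed i, the pair (π(i), π(i+1)) is a uniformly random ordered pair of distinct values from {1, …, 145}; by symmetry P[π(i) > π(i+1)] = 1/2.
By linearity: E[X] = 144 · (1/2) = (145 − 1) · (1/2) = 72 ≈ 72.000.

E[X] = 72 = 72.000.


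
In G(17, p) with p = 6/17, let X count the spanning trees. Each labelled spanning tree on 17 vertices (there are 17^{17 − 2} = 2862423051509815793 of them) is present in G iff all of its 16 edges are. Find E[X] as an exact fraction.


K_17 has 17^{17 − 2} = 2862423051509815793 labelled spanning trees.
For each such spanning tree H, let X_H = 1 if all 16 edges of H are present in G. Then P[X_H = 1] = p^{16} = (6/17)^{16} = 2821109907456/48661191875666868481.
By linearity: E[X] = Σ_H E[X_H] = 2862423051509815793 · p^{16} = 2862423051509815793 · 2821109907456/48661191875666868481 = 2821109907456/17.
Numerically: E[X] ≈ 1.66e+11.

E[X] = 2862423051509815793 · (6/17)^{16} = 2821109907456/17 ≈ 1.66e+11.


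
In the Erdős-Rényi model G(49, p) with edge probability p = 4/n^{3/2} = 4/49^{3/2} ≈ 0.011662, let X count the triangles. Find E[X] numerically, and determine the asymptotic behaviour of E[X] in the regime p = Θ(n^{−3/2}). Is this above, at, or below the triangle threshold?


Number of potential triangles: C(49, 3) = 18424.
Each occurs with probability p³ ≈ (0.011662)³ ≈ 1.5859797e-06.
By linearity: E[X] = C(49, 3)·p³ ≈ 18424 · 1.5859797e-06 ≈ 0.02922.
Since α = 3/2 > 1, p = c/n^{3/2} = o(1/n) is below the triangle threshold p ~ 1/n. Asymptotically E[X] ~ (c³/6)·n^{3(1−α)} = (4³/6)·n^{-1.5} → 0, so by Markov's inequality G has no triangles w.h.p.

E[X] ≈ 0.02922; in regime p = Θ(1/n^{3/2}) E[X] tends to 0 (below the triangle threshold p ~ 1/n).


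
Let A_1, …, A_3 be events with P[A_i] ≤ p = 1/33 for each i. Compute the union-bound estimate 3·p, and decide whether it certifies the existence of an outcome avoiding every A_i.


Union bound: P[∪_{i=1}^{3} A_i] ≤ Σ_i P[A_i] ≤ 3·p = 3·(1/33) = 1/11.
Numerically: 1/11 ≈ 0.0909091.
Is 1/11 < 1? YES.
Since P[∪ A_i] ≤ 1/11 < 1, the complement has P[∩ A_i^c] ≥ 1 − 1/11 = 10/11 > 0, so some outcome avoids every A_i.

3·p = 1/11 ≈ 0.0909091; existence CERTIFIED by the union bound.


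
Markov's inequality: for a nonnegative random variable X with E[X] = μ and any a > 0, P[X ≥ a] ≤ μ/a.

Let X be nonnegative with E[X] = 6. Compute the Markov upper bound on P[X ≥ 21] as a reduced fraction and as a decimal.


μ = E[X] = 6, a = 21.
Markov: P[X ≥ 21] ≤ μ/a = (6)/21 = 2/7.
Numerically: ≈ 0.285714.
(Since a = 21 > μ = 6.000000, the bound 2/7 is < 1 and informative.)

P[X ≥ 21] ≤ 2/7 ≈ 0.285714.


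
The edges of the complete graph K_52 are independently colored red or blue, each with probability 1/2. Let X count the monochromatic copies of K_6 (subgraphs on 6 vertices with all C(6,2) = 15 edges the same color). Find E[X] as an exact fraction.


Let X = Σ_S X_S over the C(52, 6) = 20358520 subsets S of size 6, where X_S = 1 if the K_6 on S is monochromatic.
For a fixed S, the K_6 on S has C(6, 2) = 15 edges. P[all 15 edges red] = (1/2)^15, and likewise for blue, so P[monochromatic] = 2·(1/2)^15 = 2^{1 − 15} = 1/16384.
Summing: E[X] = C(52, 6) · 2^{1 − 15} = 20358520 · 1/16384 = 2544815/2048.
Numerically: E[X] ≈ 1242.58545.

E[X] = C(52,6)·2^(1−C(6,2)) = 2544815/2048 ≈ 1242.58545.


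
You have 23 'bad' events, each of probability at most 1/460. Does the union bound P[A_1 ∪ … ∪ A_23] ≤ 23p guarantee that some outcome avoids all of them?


Union bound: P[∪_{i=1}^{23} A_i] ≤ Σ_i P[A_i] ≤ 23·p = 23·(1/460) = 1/20.
Numerically: 1/20 ≈ 0.050000.
Is 1/20 < 1? YES.
Since P[∪ A_i] ≤ 1/20 < 1, the complement has P[∩ A_i^c] ≥ 1 − 1/20 = 19/20 > 0, so some outcome avoids every A_i.

23·p = 1/20 ≈ 0.050000; existence CERTIFIED by the union bound.


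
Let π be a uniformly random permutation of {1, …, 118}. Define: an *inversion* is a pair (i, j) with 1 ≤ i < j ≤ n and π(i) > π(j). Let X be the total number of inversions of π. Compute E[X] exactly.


Write X = Σ X_I over the C(118, 2) = 6903 pairs i < j, with X_I the indicator of one inversion.
There are 6903 indicators.
For each fixed pair i < j, the values π(i) and π(j) are two distinct elements of {1, …, 118} in uniformly random order; by symmetry P[π(i) > π(j)] = 1/2.
By linearity: E[X] = 6903 · (1/2) = C(118, 2) · (1/2) = 6903/2 = 6903/2 ≈ 3451.500.

E[X] = 6903/2 = 3451.500.


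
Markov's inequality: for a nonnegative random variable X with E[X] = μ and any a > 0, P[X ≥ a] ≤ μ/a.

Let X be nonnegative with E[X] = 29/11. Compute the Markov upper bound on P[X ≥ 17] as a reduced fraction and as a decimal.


μ = E[X] = 29/11, a = 17.
Markov: P[X ≥ 17] ≤ μ/a = (29/11)/17 = 29/187.
Numerically: ≈ 0.155.
(Since a = 17 > μ = 2.636, the bound 29/187 is < 1 and informative.)

P[X ≥ 17] ≤ 29/187 ≈ 0.155.


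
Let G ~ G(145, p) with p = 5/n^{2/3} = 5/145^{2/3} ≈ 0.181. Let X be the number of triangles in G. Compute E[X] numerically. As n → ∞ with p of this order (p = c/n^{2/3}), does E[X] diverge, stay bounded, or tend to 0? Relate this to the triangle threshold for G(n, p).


Number of potential triangles: C(145, 3) = 497640.
Each occurs with probability p³ ≈ (0.181)³ ≈ 5.94530e-03.
By linearity: E[X] = C(145, 3)·p³ ≈ 497640 · 5.94530e-03 ≈ 2958.621.
Since α = 2/3 < 1, p = c/n^{2/3} ≫ 1/n is above the triangle threshold p ~ 1/n. Asymptotically E[X] ~ (c³/6)·n^{3(1−α)} = (5³/6)·n^{1} → ∞; triangles are abundant w.h.p.

E[X] ≈ 2958.621; in regime p = Θ(1/n^{2/3}) E[X] diverges (above the triangle threshold p ~ 1/n).


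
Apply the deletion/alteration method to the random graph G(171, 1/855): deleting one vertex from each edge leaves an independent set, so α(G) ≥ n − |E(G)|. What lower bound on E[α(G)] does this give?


E[|E(G)|] = C(171, 2)·p = 14535 · (1/855) = 17.
E[α(G)] ≥ n − E[|E(G)|] = 171 − 17 = 154.
Numerically: ≈ 154.000000.
(This is only a lower bound; the true E[α(G)] may be larger.)

E[α(G)] ≥ 154 ≈ 154.000000.


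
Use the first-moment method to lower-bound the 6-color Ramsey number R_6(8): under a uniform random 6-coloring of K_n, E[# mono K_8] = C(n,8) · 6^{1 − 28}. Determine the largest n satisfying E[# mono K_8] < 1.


We need C(n, 8) · 6^{1 − 28} < 1, i.e. C(n, 8) < 6^{28 − 1} = 1023490369077469249536.
Check values of n near the boundary:
  n = 1589: C(1589, 8) = 990389025825605844438; 990389025825605844438 < 1023490369077469249536? YES
  n = 1590: C(1590, 8) = 995397314198933813310; 995397314198933813310 < 1023490369077469249536? YES
  n = 1591: C(1591, 8) = 1000427749141189953870; 1000427749141189953870 < 1023490369077469249536? YES
  n = 1592: C(1592, 8) = 1005480414540892933435; 1005480414540892933435 < 1023490369077469249536? YES
  n = 1593: C(1593, 8) = 1010555394551193970323; 1010555394551193970323 < 1023490369077469249536? YES
  n = 1594: C(1594, 8) = 1015652773590544255167; 1015652773590544255167 < 1023490369077469249536? YES
  n = 1595: C(1595, 8) = 1020772636343363633895; 1020772636343363633895 < 1023490369077469249536? YES
  n = 1596: C(1596, 8) = 1025915067760710553965; 1025915067760710553965 < 1023490369077469249536? NO
The largest n with C(n, 8) < 1023490369077469249536 is n = 1595 (where E[X] = 113419181815929292655/113721152119718805504 ≈ 0.997345). Hence R_6(8) > 1595, i.e. R_6(8) ≥ 1596.

Largest n = 1595; hence R_6(8) > 1595.


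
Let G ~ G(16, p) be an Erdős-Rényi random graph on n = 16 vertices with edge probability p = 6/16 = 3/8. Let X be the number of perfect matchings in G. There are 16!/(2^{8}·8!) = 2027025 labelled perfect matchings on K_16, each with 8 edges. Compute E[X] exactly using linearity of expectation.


K_16 has 16!/(2^{8}·8!) = 2027025 labelled perfect matchings.
For each such perfect matching H, let X_H = 1 if all 8 edges of H are present in G. Then P[X_H = 1] = p^{8} = (3/8)^{8} = 6561/16777216.
By linearity: E[X] = Σ_H E[X_H] = 2027025 · p^{8} = 2027025 · 6561/16777216 = 13299311025/16777216.
Numerically: E[X] ≈ 792.7.

E[X] = 2027025 · (3/8)^{8} = 13299311025/16777216 ≈ 792.7.


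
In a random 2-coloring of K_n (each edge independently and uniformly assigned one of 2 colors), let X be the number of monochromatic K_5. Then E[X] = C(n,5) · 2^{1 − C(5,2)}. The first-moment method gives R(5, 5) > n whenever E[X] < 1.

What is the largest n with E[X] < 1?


We need C(n, 5) · 2^{1 − 10} < 1, i.e. C(n, 5) < 2^{10 − 1} = 512.
Check values of n near the boundary:
  n = 10: C(10, 5) = 252; 252 < 512? YES
  n = 11: C(11, 5) = 462; 462 < 512? YES
  n = 12: C(12, 5) = 792; 792 < 512? NO
  n = 13: C(13, 5) = 1287; 1287 < 512? NO
  n = 14: C(14, 5) = 2002; 2002 < 512? NO
The largest n with C(n, 5) < 512 is n = 11 (where E[X] = 231/256 ≈ 0.902). Hence R(5, 5) > 11, i.e. R(5, 5) ≥ 12.

Largest n = 11; hence R(5, 5) > 11.
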